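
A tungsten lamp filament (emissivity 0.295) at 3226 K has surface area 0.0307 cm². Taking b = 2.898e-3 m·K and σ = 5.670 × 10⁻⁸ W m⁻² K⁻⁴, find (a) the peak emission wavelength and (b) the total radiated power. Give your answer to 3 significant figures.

λ_max ≈ 898 nm; P ≈ 5.56 W

(a) λ_max = b/T = 2.898×10⁻³/3226 = 8.983×10⁻⁷ m = 898 nm.
Area A = 0.0307 cm² = 3.07×10⁻⁶ m².
(b) P = εσAT⁴ = 0.295×5.670×10⁻⁸×3.07×10⁻⁶×(3226)⁴ = 5.56 W.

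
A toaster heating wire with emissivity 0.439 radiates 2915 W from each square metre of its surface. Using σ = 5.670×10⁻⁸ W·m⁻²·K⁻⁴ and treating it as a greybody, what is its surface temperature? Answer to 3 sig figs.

T ≈ 585 K

I = εσT⁴, so T = (I/εσ)^(1/4) = (2915/(0.439×5.670×10⁻⁸))^(1/4) = 585 K.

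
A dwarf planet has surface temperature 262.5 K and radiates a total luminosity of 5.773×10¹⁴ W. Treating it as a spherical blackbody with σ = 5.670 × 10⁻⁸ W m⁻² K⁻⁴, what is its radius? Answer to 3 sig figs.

L = 4πR²σT⁴ ⇒ R = √(L/(4πσT⁴)).
σT⁴ = 269.216 W/m², so R = √(5.773×10¹⁴/(4π×269.216)) = 4.13×10⁵ m.

R ≈ 4.13×10⁵ m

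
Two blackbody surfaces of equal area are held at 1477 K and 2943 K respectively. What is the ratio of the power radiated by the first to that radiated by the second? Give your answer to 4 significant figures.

P₁/P₂ ≈ 0.06344

With equal areas, P₁/P₂ = (T₁/T₂)⁴ = (1477/2943)⁴ = 0.06344.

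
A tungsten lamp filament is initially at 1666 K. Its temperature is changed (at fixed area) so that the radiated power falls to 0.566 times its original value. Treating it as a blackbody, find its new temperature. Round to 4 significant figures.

P ∝ T⁴, so T₂/T₁ = (P₂/P₁)^(1/4) = (0.566)^(1/4) = 0.867369.
T₂ = 1666 × 0.867369 = 1445 K.

T₂ ≈ 1445 K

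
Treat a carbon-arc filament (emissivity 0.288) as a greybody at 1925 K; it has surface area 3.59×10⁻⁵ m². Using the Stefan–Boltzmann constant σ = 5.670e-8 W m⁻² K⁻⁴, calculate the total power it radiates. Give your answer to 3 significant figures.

P ≈ 8.05 W

Area A = 3.59×10⁻⁵ m².
P = εσAT⁴ = 0.288 × 5.670×10⁻⁸ × 3.59×10⁻⁵ × (1925)⁴ = 8.05 W.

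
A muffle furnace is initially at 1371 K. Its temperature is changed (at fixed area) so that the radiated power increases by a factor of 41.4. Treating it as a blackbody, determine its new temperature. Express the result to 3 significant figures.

T₂ ≈ 3.48×10³ K

P ∝ T⁴, so T₂/T₁ = (P₂/P₁)^(1/4) = (41.4)^(1/4) = 2.53659.
T₂ = 1371 × 2.53659 = 3.48×10³ K.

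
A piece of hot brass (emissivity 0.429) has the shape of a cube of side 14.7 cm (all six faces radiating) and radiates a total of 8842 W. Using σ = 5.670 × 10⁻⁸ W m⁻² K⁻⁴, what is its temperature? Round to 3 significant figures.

Area A = 6s² = 6×(0.147 m)² = 0.129654 m².
P = εσAT⁴ ⇒ T = (P/(εσA))^(1/4) = (8842/(0.429×5.670×10⁻⁸×0.129654))^(1/4) = 1.29×10³ K.

T ≈ 1.29×10³ K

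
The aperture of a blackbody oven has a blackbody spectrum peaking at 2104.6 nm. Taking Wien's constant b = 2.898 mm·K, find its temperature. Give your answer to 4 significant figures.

Wien's law gives T = b/λ_max = (2.898×10⁻³ m·K)/(2.1046×10⁻⁶ m) = 1377 K.

T ≈ 1377 K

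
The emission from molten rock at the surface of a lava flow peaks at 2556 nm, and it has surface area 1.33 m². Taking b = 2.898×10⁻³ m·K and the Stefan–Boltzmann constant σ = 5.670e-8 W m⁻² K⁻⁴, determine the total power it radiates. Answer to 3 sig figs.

P ≈ 1.25×10⁵ W

Wien's law: T = b/λ_max = 2.898×10⁻³/2.556×10⁻⁶ = 1133.80 K.
Area A = 1.33 m².
Then P = σAT⁴ = 5.670×10⁻⁸×1.33×(1133.80)⁴ = 1.25×10⁵ W.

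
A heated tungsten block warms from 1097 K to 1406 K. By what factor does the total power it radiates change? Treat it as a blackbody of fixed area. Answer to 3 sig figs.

P ∝ T⁴, so P₂/P₁ = (T₂/T₁)⁴ = (1406/1097)⁴ = (1.28168)⁴ = 2.70.

P₂/P₁ ≈ 2.70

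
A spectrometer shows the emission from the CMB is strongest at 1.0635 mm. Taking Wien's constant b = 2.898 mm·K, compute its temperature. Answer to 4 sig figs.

Wien's law gives T = b/λ_max = (2.898×10⁻³ m·K)/(1.0635×10⁻³ m) = 2.725 K.

T ≈ 2.725 K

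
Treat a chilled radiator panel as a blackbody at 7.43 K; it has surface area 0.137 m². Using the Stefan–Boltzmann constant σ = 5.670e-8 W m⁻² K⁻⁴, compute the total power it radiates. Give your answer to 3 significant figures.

P ≈ 2.37×10⁻⁵ W

Area A = 0.137 m².
P = σAT⁴ = 5.670×10⁻⁸ × 0.137 × (7.43)⁴ = 2.37×10⁻⁵ W.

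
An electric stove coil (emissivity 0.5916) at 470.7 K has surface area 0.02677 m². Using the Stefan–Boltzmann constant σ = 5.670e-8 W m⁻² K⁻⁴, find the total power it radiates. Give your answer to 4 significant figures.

P ≈ 44.08 W

Area A = 0.02677 m².
P = εσAT⁴ = 0.5916 × 5.670×10⁻⁸ × 0.02677 × (470.7)⁴ = 44.08 W.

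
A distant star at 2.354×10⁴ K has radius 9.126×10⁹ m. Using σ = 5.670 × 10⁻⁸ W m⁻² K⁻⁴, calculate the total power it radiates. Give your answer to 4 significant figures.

P ≈ 1.822×10³¹ W

Surface area A = 4πR² = 4π(9.126×10⁹ m)² = 1.04658×10²¹ m².
P = σAT⁴ = 5.670×10⁻⁸ × 1.04658×10²¹ × (2.354×10⁴)⁴ = 1.822×10³¹ W.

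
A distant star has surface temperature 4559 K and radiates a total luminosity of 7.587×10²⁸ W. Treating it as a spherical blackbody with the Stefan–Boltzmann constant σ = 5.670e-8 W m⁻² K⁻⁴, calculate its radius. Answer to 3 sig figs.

R ≈ 1.57×10¹⁰ m

L = 4πR²σT⁴ ⇒ R = √(L/(4πσT⁴)).
σT⁴ = 2.44941×10⁷ W/m², so R = √(7.587×10²⁸/(4π×2.44941×10⁷)) = 1.57×10¹⁰ m.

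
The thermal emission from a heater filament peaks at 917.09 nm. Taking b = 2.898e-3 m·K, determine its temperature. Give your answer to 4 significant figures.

Wien's law gives T = b/λ_max = (2.898×10⁻³ m·K)/(9.1709×10⁻⁷ m) = 3160 K.

T ≈ 3160 K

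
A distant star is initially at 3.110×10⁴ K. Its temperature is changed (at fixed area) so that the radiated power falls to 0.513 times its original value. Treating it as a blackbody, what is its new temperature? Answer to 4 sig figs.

P ∝ T⁴, so T₂/T₁ = (P₂/P₁)^(1/4) = (0.513)^(1/4) = 0.846310.
T₂ = 3.110×10⁴ × 0.846310 = 2.632×10⁴ K.

T₂ ≈ 2.632×10⁴ K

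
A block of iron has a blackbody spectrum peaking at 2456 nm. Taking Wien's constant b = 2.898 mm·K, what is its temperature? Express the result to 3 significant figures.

Wien's law gives T = b/λ_max = (2.898×10⁻³ m·K)/(2.456×10⁻⁶ m) = 1.18×10³ K.

T ≈ 1.18×10³ K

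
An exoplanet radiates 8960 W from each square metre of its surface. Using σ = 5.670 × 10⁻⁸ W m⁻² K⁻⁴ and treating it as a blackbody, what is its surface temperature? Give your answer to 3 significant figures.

I = σT⁴, so T = (I/σ)^(1/4) = (8960/(5.670×10⁻⁸))^(1/4) = 630 K.

T ≈ 630 K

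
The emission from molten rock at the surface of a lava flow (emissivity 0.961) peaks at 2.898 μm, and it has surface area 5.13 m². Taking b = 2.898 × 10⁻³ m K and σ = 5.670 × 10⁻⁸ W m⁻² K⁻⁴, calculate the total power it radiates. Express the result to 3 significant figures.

P ≈ 2.80×10⁵ W

Wien's law: T = b/λ_max = 2.898×10⁻³/2.898×10⁻⁶ = 1000.00 K.
Area A = 5.13 m².
Then P = εσAT⁴ = 0.961×5.670×10⁻⁸×5.13×(1000.00)⁴ = 2.80×10⁵ W.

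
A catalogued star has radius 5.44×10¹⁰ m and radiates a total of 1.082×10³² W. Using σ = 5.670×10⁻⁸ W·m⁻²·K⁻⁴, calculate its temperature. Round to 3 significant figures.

Surface area A = 4πR² = 4π(5.44×10¹⁰ m)² = 3.71884×10²² m².
P = σAT⁴ ⇒ T = (P/(σA))^(1/4) = (1.082×10³²/(5.670×10⁻⁸×3.71884×10²²))^(1/4) = 1.51×10⁴ K.

T ≈ 1.51×10⁴ K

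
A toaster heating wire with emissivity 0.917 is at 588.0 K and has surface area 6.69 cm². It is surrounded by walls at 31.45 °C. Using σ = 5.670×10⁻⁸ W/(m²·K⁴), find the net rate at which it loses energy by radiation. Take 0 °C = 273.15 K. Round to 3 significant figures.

Surroundings: T = 31.45 °C + 273.15 = 304.60 K.
Area A = 6.69 cm² = 6.69×10⁻⁴ m².
Net radiated power P_net = εσA(T⁴ − T₀⁴) = 0.917×5.670×10⁻⁸×6.69×10⁻⁴×(588.0⁴ − 304.60⁴).
T⁴ − T₀⁴ = 1.19539×10¹¹ − 8.60834×10⁹ = 1.10931×10¹¹ K⁴, so P_net = 3.86 W.

Net loss ≈ 3.86 W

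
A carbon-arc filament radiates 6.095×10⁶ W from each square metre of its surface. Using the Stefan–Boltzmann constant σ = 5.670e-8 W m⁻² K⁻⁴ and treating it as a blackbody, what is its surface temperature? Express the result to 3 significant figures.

T ≈ 3.22×10³ K

I = σT⁴, so T = (I/σ)^(1/4) = (6.095×10⁶/(5.670×10⁻⁸))^(1/4) = 3.22×10³ K.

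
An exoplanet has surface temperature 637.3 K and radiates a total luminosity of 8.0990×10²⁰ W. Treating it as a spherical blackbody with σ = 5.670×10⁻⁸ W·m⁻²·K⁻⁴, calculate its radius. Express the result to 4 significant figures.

L = 4πR²σT⁴ ⇒ R = √(L/(4πσT⁴)).
σT⁴ = 9353.17 W/m², so R = √(8.0990×10²⁰/(4π×9353.17)) = 8.301×10⁷ m.

R ≈ 8.301×10⁷ m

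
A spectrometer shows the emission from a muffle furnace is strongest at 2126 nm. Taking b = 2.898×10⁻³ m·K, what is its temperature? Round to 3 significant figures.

T ≈ 1.36×10³ K

Wien's law gives T = b/λ_max = (2.898×10⁻³ m·K)/(2.126×10⁻⁶ m) = 1.36×10³ K.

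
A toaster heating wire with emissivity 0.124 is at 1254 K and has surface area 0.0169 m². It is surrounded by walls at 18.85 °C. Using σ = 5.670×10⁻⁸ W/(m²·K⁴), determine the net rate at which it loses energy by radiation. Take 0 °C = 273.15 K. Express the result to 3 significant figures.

Surroundings: T = 18.85 °C + 273.15 = 292.00 K.
Area A = 0.0169 m².
Net radiated power P_net = εσA(T⁴ − T₀⁴) = 0.124×5.670×10⁻⁸×0.0169×(1254⁴ − 292.00⁴).
T⁴ − T₀⁴ = 2.47281×10¹² − 7.26995×10⁹ = 2.46554×10¹² K⁴, so P_net = 293 W.

Net loss ≈ 293 W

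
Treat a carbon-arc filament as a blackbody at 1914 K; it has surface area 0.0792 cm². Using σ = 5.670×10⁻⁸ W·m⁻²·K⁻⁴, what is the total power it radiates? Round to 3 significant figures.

Area A = 0.0792 cm² = 7.92×10⁻⁶ m².
P = σAT⁴ = 5.670×10⁻⁸ × 7.92×10⁻⁶ × (1914)⁴ = 6.03 W.

P ≈ 6.03 W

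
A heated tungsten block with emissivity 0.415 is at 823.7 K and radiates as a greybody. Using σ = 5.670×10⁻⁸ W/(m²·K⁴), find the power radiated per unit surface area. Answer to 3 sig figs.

Stefan–Boltzmann: I = εσT⁴ = 0.415 × 5.670×10⁻⁸ × (823.7)⁴ = 1.08×10⁴ W/m².

I ≈ 1.08×10⁴ W/m²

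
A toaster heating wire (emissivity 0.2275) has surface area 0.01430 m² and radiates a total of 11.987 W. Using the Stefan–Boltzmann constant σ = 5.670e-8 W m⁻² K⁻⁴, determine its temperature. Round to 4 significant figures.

Area A = 0.01430 m².
P = εσAT⁴ ⇒ T = (P/(εσA))^(1/4) = (11.987/(0.2275×5.670×10⁻⁸×0.01430))^(1/4) = 504.9 K.

T ≈ 504.9 K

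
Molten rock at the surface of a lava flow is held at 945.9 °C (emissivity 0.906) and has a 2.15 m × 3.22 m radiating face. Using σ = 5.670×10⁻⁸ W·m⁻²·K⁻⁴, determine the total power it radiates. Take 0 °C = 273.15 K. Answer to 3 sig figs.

T = 945.9 °C + 273.15 = 1219.05 K.
Area A = 2.15 × 3.22 = 6.923 m².
P = εσAT⁴ = 0.906 × 5.670×10⁻⁸ × 6.923 × (1219.05)⁴ = 7.85×10⁵ W.

P ≈ 7.85×10⁵ W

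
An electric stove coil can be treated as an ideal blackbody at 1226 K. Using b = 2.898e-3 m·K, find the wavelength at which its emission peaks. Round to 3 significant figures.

Wien's displacement law: λ_max = b/T = (2.898×10⁻³ m·K)/(1226 K) = 2.364×10⁻⁶ m.
That is 2.36×10³ nm, in the infrared range.

λ_max ≈ 2.36×10³ nm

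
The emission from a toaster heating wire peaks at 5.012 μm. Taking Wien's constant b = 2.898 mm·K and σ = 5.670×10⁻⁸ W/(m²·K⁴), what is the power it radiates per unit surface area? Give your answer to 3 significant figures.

Wien's law: T = b/λ_max = 2.898×10⁻³/5.012×10⁻⁶ = 578.212 K.
Then I = σT⁴ = 5.670×10⁻⁸×(578.212)⁴ = 6.34×10³ W/m².

I ≈ 6.34×10³ W/m²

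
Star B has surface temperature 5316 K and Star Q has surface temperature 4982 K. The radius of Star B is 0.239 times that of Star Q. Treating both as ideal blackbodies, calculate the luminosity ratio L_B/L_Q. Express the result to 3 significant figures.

L ∝ R²T⁴, so L_B/L_Q = (R_B/R_Q)²(T_B/T_Q)⁴ = (0.239)² × (5316/4982)⁴ = 0.057121 × 1.29636 = 0.0740.

L_B/L_Q ≈ 0.0740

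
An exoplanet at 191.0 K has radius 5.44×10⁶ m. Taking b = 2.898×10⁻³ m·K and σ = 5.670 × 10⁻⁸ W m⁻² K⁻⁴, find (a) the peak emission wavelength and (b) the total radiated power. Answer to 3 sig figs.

λ_max ≈ 15.2 μm; P ≈ 2.81×10¹⁶ W

(a) λ_max = b/T = 2.898×10⁻³/191.0 = 1.517×10⁻⁵ m = 15.2 μm.
Surface area A = 4πR² = 4π(5.44×10⁶ m)² = 3.71884×10¹⁴ m².
(b) P = σAT⁴ = 5.670×10⁻⁸×3.71884×10¹⁴×(191.0)⁴ = 2.81×10¹⁶ W.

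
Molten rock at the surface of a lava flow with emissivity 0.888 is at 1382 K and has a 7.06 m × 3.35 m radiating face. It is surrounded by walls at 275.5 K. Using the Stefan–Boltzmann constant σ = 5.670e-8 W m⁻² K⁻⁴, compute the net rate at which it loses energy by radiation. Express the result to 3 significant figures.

Net loss ≈ 4.34×10⁶ W

Area A = 7.06 × 3.35 = 23.651 m².
Net radiated power P_net = εσA(T⁴ − T₀⁴) = 0.888×5.670×10⁻⁸×23.651×(1382⁴ − 275.5⁴).
T⁴ − T₀⁴ = 3.64781×10¹² − 5.76085×10⁹ = 3.64205×10¹² K⁴, so P_net = 4.34×10⁶ W.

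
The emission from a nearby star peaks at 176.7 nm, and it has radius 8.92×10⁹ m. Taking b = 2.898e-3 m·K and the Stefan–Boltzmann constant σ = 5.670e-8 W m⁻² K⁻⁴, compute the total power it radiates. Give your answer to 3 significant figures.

P ≈ 4.10×10³⁰ W

Wien's law: T = b/λ_max = 2.898×10⁻³/1.767×10⁻⁷ = 16400.7 K.
Surface area A = 4πR² = 4π(8.92×10⁹ m)² = 9.99861×10²⁰ m².
Then P = σAT⁴ = 5.670×10⁻⁸×9.99861×10²⁰×(16400.7)⁴ = 4.10×10³⁰ W.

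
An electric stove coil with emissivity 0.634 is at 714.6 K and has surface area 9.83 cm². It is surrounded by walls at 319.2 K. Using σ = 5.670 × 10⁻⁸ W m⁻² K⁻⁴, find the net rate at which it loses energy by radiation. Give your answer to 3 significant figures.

Area A = 9.83 cm² = 9.83×10⁻⁴ m².
Net radiated power P_net = εσA(T⁴ − T₀⁴) = 0.634×5.670×10⁻⁸×9.83×10⁻⁴×(714.6⁴ − 319.2⁴).
T⁴ − T₀⁴ = 2.60767×10¹¹ − 1.03813×10¹⁰ = 2.50386×10¹¹ K⁴, so P_net = 8.85 W.

Net loss ≈ 8.85 W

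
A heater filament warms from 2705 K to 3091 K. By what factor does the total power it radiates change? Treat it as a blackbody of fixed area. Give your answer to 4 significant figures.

P ∝ T⁴, so P₂/P₁ = (T₂/T₁)⁴ = (3091/2705)⁴ = (1.14270)⁴ = 1.705.

P₂/P₁ ≈ 1.705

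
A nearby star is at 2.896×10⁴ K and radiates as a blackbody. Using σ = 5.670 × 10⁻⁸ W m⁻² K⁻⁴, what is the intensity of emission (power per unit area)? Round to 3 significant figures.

Stefan–Boltzmann: I = σT⁴ = 5.670×10⁻⁸ × (2.896×10⁴)⁴ = 3.99×10¹⁰ W/m².

I ≈ 3.99×10¹⁰ W/m²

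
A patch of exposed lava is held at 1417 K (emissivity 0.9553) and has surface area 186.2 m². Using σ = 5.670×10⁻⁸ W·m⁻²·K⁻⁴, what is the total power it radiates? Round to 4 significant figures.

Area A = 186.2 m².
P = εσAT⁴ = 0.9553 × 5.670×10⁻⁸ × 186.2 × (1417)⁴ = 4.066×10⁷ W.

P ≈ 4.066×10⁷ W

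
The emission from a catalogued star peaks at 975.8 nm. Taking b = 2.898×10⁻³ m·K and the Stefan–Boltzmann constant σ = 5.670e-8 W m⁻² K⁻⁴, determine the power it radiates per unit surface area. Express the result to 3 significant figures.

I ≈ 4.41×10⁶ W/m²

Wien's law: T = b/λ_max = 2.898×10⁻³/9.758×10⁻⁷ = 2969.87 K.
Then I = σT⁴ = 5.670×10⁻⁸×(2969.87)⁴ = 4.41×10⁶ W/m².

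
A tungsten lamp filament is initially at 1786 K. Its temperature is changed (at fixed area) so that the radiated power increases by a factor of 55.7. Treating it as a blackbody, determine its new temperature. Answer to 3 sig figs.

T₂ ≈ 4.88×10³ K

P ∝ T⁴, so T₂/T₁ = (P₂/P₁)^(1/4) = (55.7)^(1/4) = 2.73189.
T₂ = 1786 × 2.73189 = 4.88×10³ K.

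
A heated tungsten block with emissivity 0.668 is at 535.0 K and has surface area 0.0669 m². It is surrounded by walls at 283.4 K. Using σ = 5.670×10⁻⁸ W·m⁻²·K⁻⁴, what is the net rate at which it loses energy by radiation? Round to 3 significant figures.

Net loss ≈ 191 W

Area A = 0.0669 m².
Net radiated power P_net = εσA(T⁴ − T₀⁴) = 0.668×5.670×10⁻⁸×0.0669×(535.0⁴ − 283.4⁴).
T⁴ − T₀⁴ = 8.19248×10¹⁰ − 6.45059×10⁹ = 7.54742×10¹⁰ K⁴, so P_net = 191 W.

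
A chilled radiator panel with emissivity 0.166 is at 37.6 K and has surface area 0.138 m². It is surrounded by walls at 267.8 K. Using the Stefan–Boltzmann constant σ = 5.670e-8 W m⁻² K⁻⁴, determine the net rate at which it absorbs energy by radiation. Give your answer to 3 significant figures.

Net gain ≈ 6.68 W

Area A = 0.138 m².
Net radiated power P_net = εσA(T⁴ − T₀⁴) = 0.166×5.670×10⁻⁸×0.138×(37.6⁴ − 267.8⁴).
T⁴ − T₀⁴ = 1.99872×10⁶ − 5.14331×10⁹ = -5.14131×10⁹ K⁴, so P_net = -6.68 W — negative, meaning a net gain of 6.68 W.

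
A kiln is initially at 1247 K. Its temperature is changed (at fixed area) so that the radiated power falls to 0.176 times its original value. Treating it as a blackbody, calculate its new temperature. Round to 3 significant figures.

P ∝ T⁴, so T₂/T₁ = (P₂/P₁)^(1/4) = (0.176)^(1/4) = 0.647706.
T₂ = 1247 × 0.647706 = 808 K.

T₂ ≈ 808 K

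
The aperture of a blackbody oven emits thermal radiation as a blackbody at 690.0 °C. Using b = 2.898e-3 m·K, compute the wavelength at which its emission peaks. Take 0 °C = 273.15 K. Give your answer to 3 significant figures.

λ_max ≈ 3.01 μm

T = 690.0 °C + 273.15 = 963.15 K.
Wien's displacement law: λ_max = b/T = (2.898×10⁻³ m·K)/(963.15 K) = 3.009×10⁻⁶ m.
That is 3.01 μm, in the infrared range.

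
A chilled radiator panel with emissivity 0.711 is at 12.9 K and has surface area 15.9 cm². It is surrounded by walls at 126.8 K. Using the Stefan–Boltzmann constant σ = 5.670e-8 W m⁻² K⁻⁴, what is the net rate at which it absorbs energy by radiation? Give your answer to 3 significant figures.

Net gain ≈ 0.0166 W

Area A = 15.9 cm² = 1.59×10⁻³ m².
Net radiated power P_net = εσA(T⁴ − T₀⁴) = 0.711×5.670×10⁻⁸×1.59×10⁻³×(12.9⁴ − 126.8⁴).
T⁴ − T₀⁴ = 27692.3 − 2.58510×10⁸ = -2.58482×10⁸ K⁴, so P_net = -0.0166 W — negative, meaning a net gain of 0.0166 W.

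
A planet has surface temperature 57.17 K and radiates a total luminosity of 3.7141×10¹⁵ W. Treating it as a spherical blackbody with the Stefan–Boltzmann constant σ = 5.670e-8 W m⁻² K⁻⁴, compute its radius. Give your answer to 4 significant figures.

L = 4πR²σT⁴ ⇒ R = √(L/(4πσT⁴)).
σT⁴ = 0.605698 W/m², so R = √(3.7141×10¹⁵/(4π×0.605698)) = 2.209×10⁷ m.

R ≈ 2.209×10⁷ m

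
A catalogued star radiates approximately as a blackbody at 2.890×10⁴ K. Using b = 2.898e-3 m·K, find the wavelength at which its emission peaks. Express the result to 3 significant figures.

λ_max ≈ 100 nm

Wien's displacement law: λ_max = b/T = (2.898×10⁻³ m·K)/(2.890×10⁴ K) = 1.003×10⁻⁷ m.
That is 100 nm, in the ultraviolet range.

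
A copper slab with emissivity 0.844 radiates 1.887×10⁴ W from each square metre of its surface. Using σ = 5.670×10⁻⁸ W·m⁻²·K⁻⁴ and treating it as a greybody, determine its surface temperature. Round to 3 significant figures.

I = εσT⁴, so T = (I/εσ)^(1/4) = (1.887×10⁴/(0.844×5.670×10⁻⁸))^(1/4) = 792 K.

T ≈ 792 K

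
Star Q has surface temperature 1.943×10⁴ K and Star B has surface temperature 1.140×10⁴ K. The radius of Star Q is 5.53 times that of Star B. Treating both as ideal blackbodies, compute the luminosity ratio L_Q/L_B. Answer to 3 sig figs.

L ∝ R²T⁴, so L_Q/L_B = (R_Q/R_B)²(T_Q/T_B)⁴ = (5.53)² × (1.943×10⁴/1.140×10⁴)⁴ = 30.5809 × 8.43863 = 258.

L_Q/L_B ≈ 258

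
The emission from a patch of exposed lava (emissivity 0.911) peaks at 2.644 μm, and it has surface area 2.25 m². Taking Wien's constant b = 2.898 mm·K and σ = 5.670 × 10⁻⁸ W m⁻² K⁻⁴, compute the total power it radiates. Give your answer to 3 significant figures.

P ≈ 1.68×10⁵ W

Wien's law: T = b/λ_max = 2.898×10⁻³/2.644×10⁻⁶ = 1096.07 K.
Area A = 2.25 m².
Then P = εσAT⁴ = 0.911×5.670×10⁻⁸×2.25×(1096.07)⁴ = 1.68×10⁵ W.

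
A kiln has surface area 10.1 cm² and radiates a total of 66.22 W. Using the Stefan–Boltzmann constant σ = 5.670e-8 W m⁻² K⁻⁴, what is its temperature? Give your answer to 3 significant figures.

Area A = 10.1 cm² = 1.01×10⁻³ m².
P = σAT⁴ ⇒ T = (P/(σA))^(1/4) = (66.22/(5.670×10⁻⁸×1.01×10⁻³))^(1/4) = 1.04×10³ K.

T ≈ 1.04×10³ K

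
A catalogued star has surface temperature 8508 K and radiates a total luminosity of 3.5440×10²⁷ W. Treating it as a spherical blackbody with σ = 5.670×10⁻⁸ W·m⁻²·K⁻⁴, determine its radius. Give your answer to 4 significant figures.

R ≈ 9.743×10⁸ m

L = 4πR²σT⁴ ⇒ R = √(L/(4πσT⁴)).
σT⁴ = 2.97093×10⁸ W/m², so R = √(3.5440×10²⁷/(4π×2.97093×10⁸)) = 9.743×10⁸ m.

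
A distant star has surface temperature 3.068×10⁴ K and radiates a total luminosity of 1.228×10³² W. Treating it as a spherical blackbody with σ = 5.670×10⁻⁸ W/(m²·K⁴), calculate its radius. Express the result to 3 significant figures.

R ≈ 1.39×10¹⁰ m

L = 4πR²σT⁴ ⇒ R = √(L/(4πσT⁴)).
σT⁴ = 5.02348×10¹⁰ W/m², so R = √(1.228×10³²/(4π×5.02348×10¹⁰)) = 1.39×10¹⁰ m.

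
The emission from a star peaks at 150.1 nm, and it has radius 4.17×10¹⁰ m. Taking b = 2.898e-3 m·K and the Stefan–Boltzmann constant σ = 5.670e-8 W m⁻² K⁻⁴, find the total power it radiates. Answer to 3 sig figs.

Wien's law: T = b/λ_max = 2.898×10⁻³/1.501×10⁻⁷ = 19307.1 K.
Surface area A = 4πR² = 4π(4.17×10¹⁰ m)² = 2.18515×10²² m².
Then P = σAT⁴ = 5.670×10⁻⁸×2.18515×10²²×(19307.1)⁴ = 1.72×10³² W.

P ≈ 1.72×10³² W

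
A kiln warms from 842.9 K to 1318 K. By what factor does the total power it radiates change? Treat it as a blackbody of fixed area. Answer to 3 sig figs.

P₂/P₁ ≈ 5.98

P ∝ T⁴, so P₂/P₁ = (T₂/T₁)⁴ = (1318/842.9)⁴ = (1.56365)⁴ = 5.98.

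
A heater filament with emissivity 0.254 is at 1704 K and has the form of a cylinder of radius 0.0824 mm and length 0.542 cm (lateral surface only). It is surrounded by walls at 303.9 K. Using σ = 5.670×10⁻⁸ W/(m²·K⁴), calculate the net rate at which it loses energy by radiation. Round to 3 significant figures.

Lateral area A = 2πrL = 2π×8.24×10⁻⁵×5.42×10⁻³ = 2.80612×10⁻⁶ m².
Net radiated power P_net = εσA(T⁴ − T₀⁴) = 0.254×5.670×10⁻⁸×2.80612×10⁻⁶×(1704⁴ − 303.9⁴).
T⁴ − T₀⁴ = 8.43099×10¹² − 8.52948×10⁹ = 8.42246×10¹² K⁴, so P_net = 0.340 W.

Net loss ≈ 0.340 W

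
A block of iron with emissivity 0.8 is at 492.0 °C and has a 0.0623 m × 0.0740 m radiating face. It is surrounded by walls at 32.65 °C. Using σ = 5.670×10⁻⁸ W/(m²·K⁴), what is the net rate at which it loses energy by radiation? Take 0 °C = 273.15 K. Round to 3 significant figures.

T = 492.0 °C + 273.15 = 765.15 K.
Surroundings: T = 32.65 °C + 273.15 = 305.80 K.
Area A = 0.0623 × 0.0740 = 4.6102×10⁻³ m².
Net radiated power P_net = εσA(T⁴ − T₀⁴) = 0.8×5.670×10⁻⁸×4.6102×10⁻³×(765.15⁴ − 305.80⁴).
T⁴ − T₀⁴ = 3.42757×10¹¹ − 8.74480×10⁹ = 3.34012×10¹¹ K⁴, so P_net = 69.8 W.

Net loss ≈ 69.8 W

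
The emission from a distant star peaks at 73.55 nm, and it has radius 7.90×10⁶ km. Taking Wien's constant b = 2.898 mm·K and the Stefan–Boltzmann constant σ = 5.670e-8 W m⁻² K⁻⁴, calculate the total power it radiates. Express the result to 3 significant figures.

P ≈ 1.07×10³² W

Wien's law: T = b/λ_max = 2.898×10⁻³/7.355×10⁻⁸ = 39401.8 K.
Surface area A = 4πR² = 4π(7.90×10⁹ m)² = 7.84267×10²⁰ m².
Then P = σAT⁴ = 5.670×10⁻⁸×7.84267×10²⁰×(39401.8)⁴ = 1.07×10³² W.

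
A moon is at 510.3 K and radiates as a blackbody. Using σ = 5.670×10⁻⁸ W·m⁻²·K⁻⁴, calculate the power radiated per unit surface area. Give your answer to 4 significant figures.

Stefan–Boltzmann: I = σT⁴ = 5.670×10⁻⁸ × (510.3)⁴ = 3845 W/m².

I ≈ 3845 W/m²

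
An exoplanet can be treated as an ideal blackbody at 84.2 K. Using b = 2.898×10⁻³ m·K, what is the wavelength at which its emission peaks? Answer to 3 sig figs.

λ_max ≈ 34.4 μm

Wien's displacement law: λ_max = b/T = (2.898×10⁻³ m·K)/(84.2 K) = 3.442×10⁻⁵ m.
That is 34.4 μm, in the infrared range.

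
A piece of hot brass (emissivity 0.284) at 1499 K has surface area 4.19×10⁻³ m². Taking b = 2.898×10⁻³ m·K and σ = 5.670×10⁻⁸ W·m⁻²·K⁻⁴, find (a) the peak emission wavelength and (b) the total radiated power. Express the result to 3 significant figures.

λ_max ≈ 1.93 μm; P ≈ 341 W

(a) λ_max = b/T = 2.898×10⁻³/1499 = 1.933×10⁻⁶ m = 1.93 μm.
Area A = 4.19×10⁻³ m².
(b) P = εσAT⁴ = 0.284×5.670×10⁻⁸×4.19×10⁻³×(1499)⁴ = 341 W.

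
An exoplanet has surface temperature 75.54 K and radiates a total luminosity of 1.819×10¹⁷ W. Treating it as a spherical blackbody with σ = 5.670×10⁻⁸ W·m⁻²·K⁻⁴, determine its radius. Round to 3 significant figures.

L = 4πR²σT⁴ ⇒ R = √(L/(4πσT⁴)).
σT⁴ = 1.84625 W/m², so R = √(1.819×10¹⁷/(4π×1.84625)) = 8.85×10⁷ m.

R ≈ 8.85×10⁷ m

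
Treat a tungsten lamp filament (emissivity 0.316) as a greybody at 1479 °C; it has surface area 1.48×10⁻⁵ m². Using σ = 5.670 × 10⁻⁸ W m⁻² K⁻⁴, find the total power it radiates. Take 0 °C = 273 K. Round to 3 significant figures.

T = 1479 °C + 273 = 1752 K.
Area A = 1.48×10⁻⁵ m².
P = εσAT⁴ = 0.316 × 5.670×10⁻⁸ × 1.48×10⁻⁵ × (1752)⁴ = 2.50 W.

P ≈ 2.50 W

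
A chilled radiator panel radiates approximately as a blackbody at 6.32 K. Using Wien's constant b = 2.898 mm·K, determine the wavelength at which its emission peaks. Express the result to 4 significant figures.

Wien's displacement law: λ_max = b/T = (2.898×10⁻³ m·K)/(6.32 K) = 4.5854×10⁻⁴ m.
That is 0.4585 mm, in the infrared range.

λ_max ≈ 0.4585 mm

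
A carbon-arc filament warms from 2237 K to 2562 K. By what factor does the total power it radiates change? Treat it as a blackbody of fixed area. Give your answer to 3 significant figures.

P₂/P₁ ≈ 1.72

P ∝ T⁴, so P₂/P₁ = (T₂/T₁)⁴ = (2562/2237)⁴ = (1.14528)⁴ = 1.72.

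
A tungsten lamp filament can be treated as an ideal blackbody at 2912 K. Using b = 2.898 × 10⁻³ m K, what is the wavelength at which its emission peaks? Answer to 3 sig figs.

λ_max ≈ 0.995 μm

Wien's displacement law: λ_max = b/T = (2.898×10⁻³ m·K)/(2912 K) = 9.952×10⁻⁷ m.
That is 0.995 μm, in the infrared range.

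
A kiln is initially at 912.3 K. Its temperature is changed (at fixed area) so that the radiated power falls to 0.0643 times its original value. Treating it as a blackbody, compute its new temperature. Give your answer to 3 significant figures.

P ∝ T⁴, so T₂/T₁ = (P₂/P₁)^(1/4) = (0.0643)^(1/4) = 0.503562.
T₂ = 912.3 × 0.503562 = 459 K.

T₂ ≈ 459 K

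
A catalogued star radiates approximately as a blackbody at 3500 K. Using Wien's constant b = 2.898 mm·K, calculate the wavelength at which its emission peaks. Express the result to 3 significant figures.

Wien's displacement law: λ_max = b/T = (2.898×10⁻³ m·K)/(3500 K) = 8.280×10⁻⁷ m.
That is 0.828 μm, in the infrared range.

λ_max ≈ 0.828 μm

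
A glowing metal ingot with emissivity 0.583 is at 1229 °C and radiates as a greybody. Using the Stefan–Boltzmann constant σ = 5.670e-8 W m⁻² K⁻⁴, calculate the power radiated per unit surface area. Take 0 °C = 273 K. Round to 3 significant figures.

I ≈ 1.68×10⁵ W/m²

T = 1229 °C + 273 = 1502 K.
Stefan–Boltzmann: I = εσT⁴ = 0.583 × 5.670×10⁻⁸ × (1502)⁴ = 1.68×10⁵ W/m².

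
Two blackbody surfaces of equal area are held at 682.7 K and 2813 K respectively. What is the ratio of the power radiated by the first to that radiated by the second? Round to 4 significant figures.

With equal areas, P₁/P₂ = (T₁/T₂)⁴ = (682.7/2813)⁴ = 3.469×10⁻³.

P₁/P₂ ≈ 3.469×10⁻³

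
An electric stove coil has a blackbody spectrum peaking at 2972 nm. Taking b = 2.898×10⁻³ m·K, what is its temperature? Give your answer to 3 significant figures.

T ≈ 975 K

Wien's law gives T = b/λ_max = (2.898×10⁻³ m·K)/(2.972×10⁻⁶ m) = 975 K.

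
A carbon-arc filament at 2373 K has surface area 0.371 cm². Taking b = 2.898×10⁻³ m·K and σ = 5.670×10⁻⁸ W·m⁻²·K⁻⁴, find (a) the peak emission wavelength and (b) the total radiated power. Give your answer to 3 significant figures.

λ_max ≈ 1.22 μm; P ≈ 66.7 W

(a) λ_max = b/T = 2.898×10⁻³/2373 = 1.221×10⁻⁶ m = 1.22 μm.
Area A = 0.371 cm² = 3.71×10⁻⁵ m².
(b) P = σAT⁴ = 5.670×10⁻⁸×3.71×10⁻⁵×(2373)⁴ = 66.7 W.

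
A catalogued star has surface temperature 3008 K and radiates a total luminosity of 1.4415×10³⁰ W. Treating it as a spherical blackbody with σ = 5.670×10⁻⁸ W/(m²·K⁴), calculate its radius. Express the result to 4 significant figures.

R ≈ 1.572×10¹¹ m

L = 4πR²σT⁴ ⇒ R = √(L/(4πσT⁴)).
σT⁴ = 4.64189×10⁶ W/m², so R = √(1.4415×10³⁰/(4π×4.64189×10⁶)) = 1.572×10¹¹ m.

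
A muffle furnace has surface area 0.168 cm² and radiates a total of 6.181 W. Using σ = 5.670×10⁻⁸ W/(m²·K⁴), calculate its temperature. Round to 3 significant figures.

Area A = 0.168 cm² = 1.68×10⁻⁵ m².
P = σAT⁴ ⇒ T = (P/(σA))^(1/4) = (6.181/(5.670×10⁻⁸×1.68×10⁻⁵))^(1/4) = 1.60×10³ K.

T ≈ 1.60×10³ K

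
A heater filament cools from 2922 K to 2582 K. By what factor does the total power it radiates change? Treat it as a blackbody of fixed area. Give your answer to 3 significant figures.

P₂/P₁ ≈ 0.610

P ∝ T⁴, so P₂/P₁ = (T₂/T₁)⁴ = (2582/2922)⁴ = (0.883641)⁴ = 0.610.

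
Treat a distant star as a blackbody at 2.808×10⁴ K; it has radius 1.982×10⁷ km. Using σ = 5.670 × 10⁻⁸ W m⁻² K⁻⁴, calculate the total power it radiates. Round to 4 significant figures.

P ≈ 1.740×10³² W

Surface area A = 4πR² = 4π(1.982×10¹⁰ m)² = 4.93648×10²¹ m².
P = σAT⁴ = 5.670×10⁻⁸ × 4.93648×10²¹ × (2.808×10⁴)⁴ = 1.740×10³² W.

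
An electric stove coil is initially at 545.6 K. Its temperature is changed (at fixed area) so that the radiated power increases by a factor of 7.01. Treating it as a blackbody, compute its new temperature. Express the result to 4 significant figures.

T₂ ≈ 887.8 K

P ∝ T⁴, so T₂/T₁ = (P₂/P₁)^(1/4) = (7.01)^(1/4) = 1.62716.
T₂ = 545.6 × 1.62716 = 887.8 K.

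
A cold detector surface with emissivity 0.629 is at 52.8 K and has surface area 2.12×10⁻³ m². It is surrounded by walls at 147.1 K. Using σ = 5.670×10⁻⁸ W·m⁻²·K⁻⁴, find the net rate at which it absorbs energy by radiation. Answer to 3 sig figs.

Area A = 2.12×10⁻³ m².
Net radiated power P_net = εσA(T⁴ − T₀⁴) = 0.629×5.670×10⁻⁸×2.12×10⁻³×(52.8⁴ − 147.1⁴).
T⁴ − T₀⁴ = 7.77205×10⁶ − 4.68221×10⁸ = -4.60449×10⁸ K⁴, so P_net = -0.0348 W — negative, meaning a net gain of 0.0348 W.

Net gain ≈ 0.0348 W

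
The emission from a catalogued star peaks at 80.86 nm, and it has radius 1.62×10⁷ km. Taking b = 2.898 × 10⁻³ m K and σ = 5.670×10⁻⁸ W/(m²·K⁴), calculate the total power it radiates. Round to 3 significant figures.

Wien's law: T = b/λ_max = 2.898×10⁻³/8.086×10⁻⁸ = 35839.7 K.
Surface area A = 4πR² = 4π(1.62×10¹⁰ m)² = 3.29792×10²¹ m².
Then P = σAT⁴ = 5.670×10⁻⁸×3.29792×10²¹×(35839.7)⁴ = 3.09×10³² W.

P ≈ 3.09×10³² W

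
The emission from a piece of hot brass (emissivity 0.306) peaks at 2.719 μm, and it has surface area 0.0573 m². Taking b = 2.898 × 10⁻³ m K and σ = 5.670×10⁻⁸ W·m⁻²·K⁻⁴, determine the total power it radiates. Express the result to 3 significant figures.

Wien's law: T = b/λ_max = 2.898×10⁻³/2.719×10⁻⁶ = 1065.83 K.
Area A = 0.0573 m².
Then P = εσAT⁴ = 0.306×5.670×10⁻⁸×0.0573×(1065.83)⁴ = 1.28×10³ W.

P ≈ 1.28×10³ W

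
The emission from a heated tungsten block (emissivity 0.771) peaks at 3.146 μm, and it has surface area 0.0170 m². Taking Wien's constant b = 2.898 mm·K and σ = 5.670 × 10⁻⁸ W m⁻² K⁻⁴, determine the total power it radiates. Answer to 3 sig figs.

Wien's law: T = b/λ_max = 2.898×10⁻³/3.146×10⁻⁶ = 921.170 K.
Area A = 0.0170 m².
Then P = εσAT⁴ = 0.771×5.670×10⁻⁸×0.0170×(921.170)⁴ = 535 W.

P ≈ 535 W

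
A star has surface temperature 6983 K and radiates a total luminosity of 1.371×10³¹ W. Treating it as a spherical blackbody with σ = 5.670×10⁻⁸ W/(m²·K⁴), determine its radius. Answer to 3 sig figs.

R ≈ 9.00×10¹⁰ m

L = 4πR²σT⁴ ⇒ R = √(L/(4πσT⁴)).
σT⁴ = 1.34819×10⁸ W/m², so R = √(1.371×10³¹/(4π×1.34819×10⁸)) = 9.00×10¹⁰ m.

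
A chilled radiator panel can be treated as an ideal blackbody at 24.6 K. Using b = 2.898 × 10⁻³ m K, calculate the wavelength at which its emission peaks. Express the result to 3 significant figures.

Wien's displacement law: λ_max = b/T = (2.898×10⁻³ m·K)/(24.6 K) = 1.178×10⁻⁴ m.
That is 0.118 mm, in the infrared range.

λ_max ≈ 0.118 mm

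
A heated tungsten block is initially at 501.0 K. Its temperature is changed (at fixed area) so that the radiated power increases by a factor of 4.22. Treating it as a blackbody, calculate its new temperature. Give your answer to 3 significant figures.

T₂ ≈ 718 K

P ∝ T⁴, so T₂/T₁ = (P₂/P₁)^(1/4) = (4.22)^(1/4) = 1.43327.
T₂ = 501.0 × 1.43327 = 718 K.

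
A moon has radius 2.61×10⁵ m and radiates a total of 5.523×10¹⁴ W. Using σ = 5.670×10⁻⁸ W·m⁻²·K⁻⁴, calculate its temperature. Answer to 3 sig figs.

Surface area A = 4πR² = 4π(2.61×10⁵ m)² = 8.56034×10¹¹ m².
P = σAT⁴ ⇒ T = (P/(σA))^(1/4) = (5.523×10¹⁴/(5.670×10⁻⁸×8.56034×10¹¹))^(1/4) = 327 K.

T ≈ 327 K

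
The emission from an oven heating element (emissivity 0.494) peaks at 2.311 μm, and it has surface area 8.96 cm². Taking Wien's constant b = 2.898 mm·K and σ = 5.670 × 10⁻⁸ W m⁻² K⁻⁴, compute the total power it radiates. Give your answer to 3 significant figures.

P ≈ 62.1 W

Wien's law: T = b/λ_max = 2.898×10⁻³/2.311×10⁻⁶ = 1254.00 K.
Area A = 8.96 cm² = 8.96×10⁻⁴ m².
Then P = εσAT⁴ = 0.494×5.670×10⁻⁸×8.96×10⁻⁴×(1254.00)⁴ = 62.1 W.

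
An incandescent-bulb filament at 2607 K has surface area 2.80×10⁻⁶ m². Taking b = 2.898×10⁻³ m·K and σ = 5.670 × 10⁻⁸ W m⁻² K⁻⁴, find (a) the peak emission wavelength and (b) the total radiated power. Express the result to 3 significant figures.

λ_max ≈ 1.11 μm; P ≈ 7.33 W

(a) λ_max = b/T = 2.898×10⁻³/2607 = 1.112×10⁻⁶ m = 1.11 μm.
Area A = 2.80×10⁻⁶ m².
(b) P = σAT⁴ = 5.670×10⁻⁸×2.80×10⁻⁶×(2607)⁴ = 7.33 W.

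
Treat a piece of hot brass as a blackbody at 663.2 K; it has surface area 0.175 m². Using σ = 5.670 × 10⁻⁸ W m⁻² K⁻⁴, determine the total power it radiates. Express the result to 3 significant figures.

P ≈ 1.92×10³ W

Area A = 0.175 m².
P = σAT⁴ = 5.670×10⁻⁸ × 0.175 × (663.2)⁴ = 1.92×10³ W.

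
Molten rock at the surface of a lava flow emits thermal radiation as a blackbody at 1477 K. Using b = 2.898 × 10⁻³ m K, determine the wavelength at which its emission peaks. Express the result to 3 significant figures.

λ_max ≈ 1.96 μm

Wien's displacement law: λ_max = b/T = (2.898×10⁻³ m·K)/(1477 K) = 1.962×10⁻⁶ m.
That is 1.96 μm, in the infrared range.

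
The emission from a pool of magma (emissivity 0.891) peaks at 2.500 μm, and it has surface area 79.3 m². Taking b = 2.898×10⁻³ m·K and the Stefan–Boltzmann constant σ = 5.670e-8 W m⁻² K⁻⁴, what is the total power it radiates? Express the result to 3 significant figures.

P ≈ 7.23×10⁶ W

Wien's law: T = b/λ_max = 2.898×10⁻³/2.500×10⁻⁶ = 1159.20 K.
Area A = 79.3 m².
Then P = εσAT⁴ = 0.891×5.670×10⁻⁸×79.3×(1159.20)⁴ = 7.23×10⁶ W.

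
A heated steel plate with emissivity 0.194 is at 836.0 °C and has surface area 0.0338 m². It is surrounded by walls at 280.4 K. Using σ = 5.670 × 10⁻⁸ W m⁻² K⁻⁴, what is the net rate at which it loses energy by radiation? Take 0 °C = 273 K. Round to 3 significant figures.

T = 836.0 °C + 273 = 1109.0 K.
Area A = 0.0338 m².
Net radiated power P_net = εσA(T⁴ − T₀⁴) = 0.194×5.670×10⁻⁸×0.0338×(1109.0⁴ − 280.4⁴).
T⁴ − T₀⁴ = 1.51261×10¹² − 6.18176×10⁹ = 1.50643×10¹² K⁴, so P_net = 560 W.

Net loss ≈ 560 W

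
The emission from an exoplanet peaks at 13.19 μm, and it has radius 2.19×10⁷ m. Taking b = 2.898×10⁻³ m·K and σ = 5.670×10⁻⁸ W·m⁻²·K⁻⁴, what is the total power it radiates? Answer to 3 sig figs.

Wien's law: T = b/λ_max = 2.898×10⁻³/1.319×10⁻⁵ = 219.712 K.
Surface area A = 4πR² = 4π(2.19×10⁷ m)² = 6.02696×10¹⁵ m².
Then P = σAT⁴ = 5.670×10⁻⁸×6.02696×10¹⁵×(219.712)⁴ = 7.96×10¹⁷ W.

P ≈ 7.96×10¹⁷ W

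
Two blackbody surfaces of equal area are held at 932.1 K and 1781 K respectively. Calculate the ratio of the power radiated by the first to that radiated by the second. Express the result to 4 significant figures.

P₁/P₂ ≈ 0.07502

With equal areas, P₁/P₂ = (T₁/T₂)⁴ = (932.1/1781)⁴ = 0.07502.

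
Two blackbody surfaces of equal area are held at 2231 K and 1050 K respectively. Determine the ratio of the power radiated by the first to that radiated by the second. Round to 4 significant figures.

P₁/P₂ ≈ 20.38

With equal areas, P₁/P₂ = (T₁/T₂)⁴ = (2231/1050)⁴ = 20.38.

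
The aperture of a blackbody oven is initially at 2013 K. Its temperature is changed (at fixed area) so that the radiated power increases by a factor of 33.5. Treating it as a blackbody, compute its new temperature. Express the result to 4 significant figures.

P ∝ T⁴, so T₂/T₁ = (P₂/P₁)^(1/4) = (33.5)^(1/4) = 2.40581.
T₂ = 2013 × 2.40581 = 4843 K.

T₂ ≈ 4843 K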